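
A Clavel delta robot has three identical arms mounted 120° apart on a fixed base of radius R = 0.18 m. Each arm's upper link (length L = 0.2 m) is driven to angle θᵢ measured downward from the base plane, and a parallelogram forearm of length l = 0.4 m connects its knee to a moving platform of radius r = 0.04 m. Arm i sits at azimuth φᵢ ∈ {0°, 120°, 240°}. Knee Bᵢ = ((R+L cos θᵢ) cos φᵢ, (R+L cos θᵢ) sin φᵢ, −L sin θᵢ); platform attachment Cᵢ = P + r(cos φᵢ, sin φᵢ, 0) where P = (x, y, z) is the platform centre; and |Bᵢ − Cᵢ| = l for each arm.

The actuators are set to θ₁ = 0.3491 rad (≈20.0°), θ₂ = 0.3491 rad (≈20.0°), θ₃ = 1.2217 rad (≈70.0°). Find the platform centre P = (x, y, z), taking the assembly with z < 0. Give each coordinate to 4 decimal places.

O1 = (0.3279·cos0.0°, 0.3279·sin0.0°, -0.0684) = (0.3279, 0.0000, -0.0684)
arm 2 at φ=120.0°: ρ2 = 0.3279;  O2 = (-0.1640, 0.2840, -0.0684)
arm 3 at φ=240.0°: ρ3 = 0.2084;  O3 = (-0.1042, -0.1805, -0.1879)
eliminate P² terms by subtracting sphere 1 from 2 and 3
[-0.9838 0.5680 0.0000]·P = 0.0000;  [-0.8643 -0.3610 -0.2391]·P = -0.0335
Cramer: x(z) = 0.0225-0.1605z;  y(z) = 0.0389-0.2780z
sphere 1 gives Az²+Bz+C=0 with A=1.1030, B=0.2132, C=-0.0605;  B²−4AC=0.3124;  roots -0.3500, 0.1567;  negative root z = -0.3500
x = 0.0786, y = 0.1362

(0.0786, 0.1362, -0.3500)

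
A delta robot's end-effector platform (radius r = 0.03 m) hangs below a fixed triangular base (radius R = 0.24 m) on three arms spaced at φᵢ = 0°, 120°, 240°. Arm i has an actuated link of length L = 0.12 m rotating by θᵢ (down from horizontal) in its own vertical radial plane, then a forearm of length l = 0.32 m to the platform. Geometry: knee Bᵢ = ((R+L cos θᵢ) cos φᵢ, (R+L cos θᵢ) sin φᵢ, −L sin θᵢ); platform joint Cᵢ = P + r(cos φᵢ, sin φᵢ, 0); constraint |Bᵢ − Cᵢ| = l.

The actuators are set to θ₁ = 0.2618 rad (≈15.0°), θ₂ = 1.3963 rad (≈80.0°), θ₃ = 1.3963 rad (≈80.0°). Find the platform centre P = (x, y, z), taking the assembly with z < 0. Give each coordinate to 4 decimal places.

(0.0951, 0.0000, -0.2527)

centre 1 = (0.3259·cos0.0°, 0.3259·sin0.0°, -0.0311) = (0.3259, 0.0000, -0.0311)
centre 2 = (0.2308·cos120.0°, 0.2308·sin120.0°, -0.1182) = (-0.1154, 0.1999, -0.1182)
arm 3 at φ=240.0°: ρ3 = 0.2308;  centre 3 = (-0.1154, -0.1999, -0.1182)
eliminate P² terms by subtracting sphere 1 from 2 and 3
linear system: -0.8827x+0.3998y = -0.0399−-0.1742z; -0.8827x+-0.3998y = -0.0399−-0.1742z
det = 0.7058;  x = 0.0452+-0.1974z,  y = 0.0000+0.0000z
quadratic in z: (1.0390)z²+(0.1729)z+(-0.0227)=0, √Δ=0.3522 → z ∈ {-0.2527, 0.0863}; z = -0.2527 (taking z<0)
x = 0.0951, y = 0.0000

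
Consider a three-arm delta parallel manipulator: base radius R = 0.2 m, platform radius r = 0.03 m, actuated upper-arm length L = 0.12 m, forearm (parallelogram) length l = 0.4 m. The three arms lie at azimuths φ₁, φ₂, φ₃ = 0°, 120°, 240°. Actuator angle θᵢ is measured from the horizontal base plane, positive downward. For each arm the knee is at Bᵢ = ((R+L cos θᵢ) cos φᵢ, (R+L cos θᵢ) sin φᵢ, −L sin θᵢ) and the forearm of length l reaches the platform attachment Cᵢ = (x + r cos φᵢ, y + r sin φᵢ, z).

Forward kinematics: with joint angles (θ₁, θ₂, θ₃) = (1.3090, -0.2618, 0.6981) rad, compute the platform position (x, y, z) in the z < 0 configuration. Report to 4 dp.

(-0.1254, 0.0812, -0.3323)

φ1=0.0°: virtual centre (0.2011, 0.0000, -0.1159), radius l
φ2=120.0°: virtual centre (-0.1430, 0.2476, 0.0311), radius l
arm 3 at φ=240.0°: (R−r)+L cos θ3 = 0.2619;  S3 = (-0.1310, -0.2268, -0.0771)
subtract pairs → two planes through P
[-0.6880 0.4952 0.2939]·P = 0.0289;  [-0.6640 -0.4537 0.0776]·P = 0.0207
Cramer: x(z) = -0.0364+0.2680z;  y(z) = 0.0077-0.2213z
sphere 1 gives Az²+Bz+C=0 with A=1.1208, B=0.1012, C=-0.0901;  B²−4AC=0.4142;  roots -0.3323, 0.2420;  negative root z = -0.3323
x = -0.1254, y = 0.0812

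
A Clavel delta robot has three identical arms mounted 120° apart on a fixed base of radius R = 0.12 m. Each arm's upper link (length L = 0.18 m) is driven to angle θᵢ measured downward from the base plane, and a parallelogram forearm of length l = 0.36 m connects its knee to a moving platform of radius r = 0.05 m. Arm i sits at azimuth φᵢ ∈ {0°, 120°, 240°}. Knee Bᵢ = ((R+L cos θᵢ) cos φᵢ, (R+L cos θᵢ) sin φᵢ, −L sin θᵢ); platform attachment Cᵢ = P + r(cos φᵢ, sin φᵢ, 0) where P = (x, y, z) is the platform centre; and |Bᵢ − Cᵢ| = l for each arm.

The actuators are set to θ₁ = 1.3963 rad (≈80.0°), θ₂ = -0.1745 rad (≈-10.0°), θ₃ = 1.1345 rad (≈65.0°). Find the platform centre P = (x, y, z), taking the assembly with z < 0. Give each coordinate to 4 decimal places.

(-0.1745, 0.1795, -0.3234)

φ1=0.0°: virtual centre (0.1013, 0.0000, -0.1773), radius l
φ2=120.0°: virtual centre (-0.1236, 0.2141, 0.0313), radius l
arm 3 at φ=240.0°: ρ3 = 0.1461;  centre 3 = (-0.0730, -0.1265, -0.1631)
|centre ₂|²−|centre ₁|² = 0.0204;  |centre ₃|²−|centre ₁|² = 0.0063
linear system: -0.4498x+0.4283y = 0.0204−0.4170z; -0.3486x+-0.2530y = 0.0063−0.0283z
Cramer: x(z) = -0.0299+0.4471z;  y(z) = 0.0164-0.5043z
quadratic in z: (1.4541)z²+(0.2208)z+(-0.0807)=0, √Δ=0.7199 → z ∈ {-0.3234, 0.1716}; z = -0.3234 (taking z<0)
x = -0.1745, y = 0.1795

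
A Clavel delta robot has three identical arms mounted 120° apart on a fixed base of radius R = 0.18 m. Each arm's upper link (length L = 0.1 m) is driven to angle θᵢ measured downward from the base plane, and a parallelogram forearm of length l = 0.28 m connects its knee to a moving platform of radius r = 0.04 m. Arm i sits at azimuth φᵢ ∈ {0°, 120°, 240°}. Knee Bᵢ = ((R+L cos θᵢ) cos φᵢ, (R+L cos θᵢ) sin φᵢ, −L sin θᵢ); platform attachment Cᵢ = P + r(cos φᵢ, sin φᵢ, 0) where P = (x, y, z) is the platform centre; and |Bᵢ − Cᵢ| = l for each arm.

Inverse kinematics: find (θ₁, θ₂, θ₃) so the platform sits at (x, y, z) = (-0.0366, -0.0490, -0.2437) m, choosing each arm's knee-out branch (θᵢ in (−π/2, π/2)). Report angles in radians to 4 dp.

arm 1 (φ=0.0°): x'=-0.0366, y'=-0.0490
  A cos θ + B sin θ = C:  0.1766·cos θ + -0.2437·sin θ = -0.1229
  θ1 = atan2(B,A) + arccos(C/0.3010) = 1.0477
φ2=120.0° → target in arm frame (-0.0241, 0.0562)
  A=0.1641, B=-0.2437, C=(l²−L²−A²−y'²−z²)/(2L)=-0.1054
  √(A²+B²)=0.2938;  θ2 = -0.9781+1.9378 ≈ 0.9598
φ3=240.0° → target in arm frame (0.0607, -0.0072)
  e−x'=0.0793;  (l²−L²−(e−x')²−y'²−z²)/2L = 0.0134
  γ=atan2(-0.2437,0.0793)=-1.2563;  ψ=arccos(0.0522)=1.5186;  θ3=γ+ψ≈0.2622

θ₁ = 1.0477, θ₂ = 0.9598, θ₃ = 0.2622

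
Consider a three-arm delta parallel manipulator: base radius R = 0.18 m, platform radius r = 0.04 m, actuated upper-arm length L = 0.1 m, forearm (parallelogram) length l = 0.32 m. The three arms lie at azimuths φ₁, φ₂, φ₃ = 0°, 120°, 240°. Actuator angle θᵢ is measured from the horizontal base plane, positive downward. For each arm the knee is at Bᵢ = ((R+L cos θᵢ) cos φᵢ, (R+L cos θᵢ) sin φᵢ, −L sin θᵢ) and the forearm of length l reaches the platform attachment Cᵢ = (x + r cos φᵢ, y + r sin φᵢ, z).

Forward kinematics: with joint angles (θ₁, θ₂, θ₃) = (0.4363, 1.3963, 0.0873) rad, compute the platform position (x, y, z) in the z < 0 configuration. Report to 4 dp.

arm 1 at φ=0.0°: ρ1 = 0.2306;  S1 = (0.2306, 0.0000, -0.0423)
S2 = (0.1574·cos120.0°, 0.1574·sin120.0°, -0.0985) = (-0.0787, 0.1363, -0.0985)
S3 = (0.2396·cos240.0°, 0.2396·sin240.0°, -0.0087) = (-0.1198, -0.2075, -0.0087)
subtract pairs → two planes through P
plane₁₂: -0.6186x+0.2726y+-0.1124z = -0.0205
det = 0.4478;  x = 0.0175+-0.0634z,  y = -0.0356+0.2687z
into |P−S₁|² = l²: 1.0762z² + 0.0924z + -0.0539 = 0;  Δ = 0.2406;  z = -0.2708 or 0.1850 → z<0 root = -0.2708
x = 0.0347, y = -0.1084

(0.0347, -0.1084, -0.2708)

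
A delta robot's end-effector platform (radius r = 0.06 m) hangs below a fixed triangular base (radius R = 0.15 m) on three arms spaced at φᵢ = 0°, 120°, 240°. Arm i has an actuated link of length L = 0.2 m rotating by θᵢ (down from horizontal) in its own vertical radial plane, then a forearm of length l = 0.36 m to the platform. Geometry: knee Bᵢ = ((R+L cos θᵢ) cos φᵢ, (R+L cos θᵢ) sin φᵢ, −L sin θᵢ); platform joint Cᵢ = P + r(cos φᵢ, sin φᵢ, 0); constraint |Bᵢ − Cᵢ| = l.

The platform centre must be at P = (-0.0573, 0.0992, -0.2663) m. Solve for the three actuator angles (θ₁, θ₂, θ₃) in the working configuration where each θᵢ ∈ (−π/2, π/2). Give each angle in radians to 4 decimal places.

θ₁ = 0.6110, θ₂ = -0.2618, θ₃ = 0.6109

rotate P by −φ1: (-0.0573, 0.0992, -0.2663)
  A cos θ + B sin θ = C:  0.1473·cos θ + -0.2663·sin θ = -0.0321
  √(A²+B²)=0.3043;  θ1 = -1.0655+1.6766 ≈ 0.6110
arm 2 (φ=120.0°): x'=0.1146, y'=0.0000
  A=-0.0246, B=-0.2663, C=(l²−L²−A²−y'²−z²)/(2L)=0.0452
  γ=atan2(-0.2663,-0.0246)=-1.6628;  ψ=arccos(0.1690)=1.4010;  θ2=γ+ψ≈-0.2618
φ3=240.0° → target in arm frame (-0.0573, -0.0992)
  e−x'=0.1473;  (l²−L²−(e−x')²−y'²−z²)/2L = -0.0321
  √(A²+B²)=0.3043;  θ3 = -1.0657+1.6765 ≈ 0.6109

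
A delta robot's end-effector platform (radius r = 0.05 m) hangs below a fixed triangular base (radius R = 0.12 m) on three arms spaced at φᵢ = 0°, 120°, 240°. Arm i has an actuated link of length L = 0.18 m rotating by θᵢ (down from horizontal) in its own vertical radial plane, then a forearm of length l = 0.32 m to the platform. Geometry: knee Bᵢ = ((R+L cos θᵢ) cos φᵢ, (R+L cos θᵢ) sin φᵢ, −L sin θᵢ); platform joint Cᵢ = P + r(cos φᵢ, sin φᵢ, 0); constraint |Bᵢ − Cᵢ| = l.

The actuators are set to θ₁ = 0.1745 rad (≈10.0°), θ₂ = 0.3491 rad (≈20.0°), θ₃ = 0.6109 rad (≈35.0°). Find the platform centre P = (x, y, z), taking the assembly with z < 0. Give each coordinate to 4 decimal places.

(0.0436, 0.0341, -0.2757)

arm 1 at φ=0.0°: (R−r)+L cos θ1 = 0.2473;  S1 = (0.2473, 0.0000, -0.0313)
φ2=120.0°: virtual centre (-0.1196, 0.2071, -0.0616), radius l
φ3=240.0°: virtual centre (-0.1087, -0.1883, -0.1032), radius l
eliminate P² terms by subtracting sphere 1 from 2 and 3
plane₁₂: -0.7337x+0.4142y+-0.0606z = -0.0011
Cramer: x(z) = 0.0038-0.1444z;  y(z) = 0.0039-0.1094z
quadratic in z: (1.0328)z²+(0.1320)z+(-0.0421)=0, √Δ=0.4375 → z ∈ {-0.2757, 0.1479}; z = -0.2757 (taking z<0)
x = 0.0436, y = 0.0341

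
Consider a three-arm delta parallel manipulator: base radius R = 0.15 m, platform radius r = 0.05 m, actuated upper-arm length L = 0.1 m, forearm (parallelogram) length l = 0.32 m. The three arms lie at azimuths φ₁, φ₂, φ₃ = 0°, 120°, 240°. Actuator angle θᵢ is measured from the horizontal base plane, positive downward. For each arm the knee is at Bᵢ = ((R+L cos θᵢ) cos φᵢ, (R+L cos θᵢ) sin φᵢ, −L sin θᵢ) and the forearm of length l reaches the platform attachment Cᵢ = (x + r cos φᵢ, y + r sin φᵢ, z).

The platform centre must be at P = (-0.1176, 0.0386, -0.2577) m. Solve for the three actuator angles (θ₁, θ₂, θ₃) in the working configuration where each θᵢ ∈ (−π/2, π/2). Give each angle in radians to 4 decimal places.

rotate P by −φ1: (-0.1176, 0.0386, -0.2577)
  A cos θ + B sin θ = C:  0.2176·cos θ + -0.2577·sin θ = -0.1142
  γ=atan2(-0.2577,0.2176)=-0.8696;  ψ=arccos(-0.3387)=1.9164;  θ1=γ+ψ≈1.0468
φ2=120.0° → target in arm frame (0.0922, 0.0825)
  A cos θ + B sin θ = C:  0.0078·cos θ + -0.2577·sin θ = 0.0956
  γ=atan2(-0.2577,0.0078)=-1.5406;  ψ=arccos(0.3707)=1.1910;  θ2=γ+ψ≈-0.3497
arm 3 (φ=240.0°): x'=0.0254, y'=-0.1211
  e−x'=0.0746;  (l²−L²−(e−x')²−y'²−z²)/2L = 0.0287
  γ=atan2(-0.2577,0.0746)=-1.2889;  ψ=arccos(0.1071)=1.4635;  θ3=γ+ψ≈0.1746

θ₁ = 1.0468, θ₂ = -0.3497, θ₃ = 0.1746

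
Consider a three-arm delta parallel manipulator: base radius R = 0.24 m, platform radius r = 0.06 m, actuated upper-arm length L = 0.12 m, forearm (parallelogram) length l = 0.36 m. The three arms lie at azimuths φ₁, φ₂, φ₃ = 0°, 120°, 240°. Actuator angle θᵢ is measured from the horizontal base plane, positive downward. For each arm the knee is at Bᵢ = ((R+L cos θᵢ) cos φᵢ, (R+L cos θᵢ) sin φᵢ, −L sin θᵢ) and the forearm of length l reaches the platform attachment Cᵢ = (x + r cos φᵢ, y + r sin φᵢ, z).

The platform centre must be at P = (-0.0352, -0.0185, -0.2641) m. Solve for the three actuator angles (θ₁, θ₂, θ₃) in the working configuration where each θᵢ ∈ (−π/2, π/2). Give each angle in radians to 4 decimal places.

θ₁ = 0.6984, θ₂ = 0.4361, θ₃ = 0.1748

arm 1 (φ=0.0°): x'=-0.0352, y'=-0.0185
  e−x'=0.2152;  (l²−L²−(e−x')²−y'²−z²)/2L = -0.0050
  √(A²+B²)=0.3407;  θ1 = -0.8871+1.5855 ≈ 0.6984
arm 2 (φ=120.0°): x'=0.0016, y'=0.0397
  A=0.1784, B=-0.2641, C=(l²−L²−A²−y'²−z²)/(2L)=0.0502
  θ2 = atan2(B,A) + arccos(C/0.3187) = 0.4361
arm 3 (φ=240.0°): x'=0.0336, y'=-0.0212
  A cos θ + B sin θ = C:  0.1464·cos θ + -0.2641·sin θ = 0.0982
  θ3 = atan2(B,A) + arccos(C/0.3020) = 0.1748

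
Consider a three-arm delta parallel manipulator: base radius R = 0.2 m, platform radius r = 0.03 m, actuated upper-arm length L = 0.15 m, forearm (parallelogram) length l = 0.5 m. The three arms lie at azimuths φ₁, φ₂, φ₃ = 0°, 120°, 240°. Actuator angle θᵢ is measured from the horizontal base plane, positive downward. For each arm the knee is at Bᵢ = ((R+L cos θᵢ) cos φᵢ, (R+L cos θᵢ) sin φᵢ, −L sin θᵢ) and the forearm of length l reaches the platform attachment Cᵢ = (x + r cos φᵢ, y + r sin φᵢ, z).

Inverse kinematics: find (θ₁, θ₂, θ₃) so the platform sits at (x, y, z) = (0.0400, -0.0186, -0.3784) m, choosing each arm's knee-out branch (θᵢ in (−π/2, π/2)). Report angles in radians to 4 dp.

θ₁ = -0.2620, θ₂ = 0.1744, θ₃ = 0.0002

arm 1 (φ=0.0°): x'=0.0400, y'=-0.0186
  A cos θ + B sin θ = C:  0.1300·cos θ + -0.3784·sin θ = 0.2236
  √(A²+B²)=0.4001;  θ1 = -1.2399+0.9779 ≈ -0.2620
φ2=120.0° → target in arm frame (-0.0361, -0.0253)
  e−x'=0.2061;  (l²−L²−(e−x')²−y'²−z²)/2L = 0.1373
  √(A²+B²)=0.4309;  θ2 = -1.0720+1.2465 ≈ 0.1744
rotate P by −φ3: (-0.0039, 0.0439, -0.3784)
  e−x'=0.1739;  (l²−L²−(e−x')²−y'²−z²)/2L = 0.1738
  θ3 = atan2(B,A) + arccos(C/0.4164) = 0.0002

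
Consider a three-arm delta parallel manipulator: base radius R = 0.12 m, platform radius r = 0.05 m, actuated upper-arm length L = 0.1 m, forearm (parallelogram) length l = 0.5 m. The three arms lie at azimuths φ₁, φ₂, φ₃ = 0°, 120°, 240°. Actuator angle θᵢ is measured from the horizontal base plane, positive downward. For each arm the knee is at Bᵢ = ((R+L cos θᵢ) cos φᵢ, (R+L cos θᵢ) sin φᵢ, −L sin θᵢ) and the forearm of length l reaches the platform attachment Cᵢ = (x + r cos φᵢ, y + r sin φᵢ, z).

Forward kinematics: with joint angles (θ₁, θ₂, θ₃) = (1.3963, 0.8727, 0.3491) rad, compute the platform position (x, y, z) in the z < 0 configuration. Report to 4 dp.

O1 = (0.0874·cos0.0°, 0.0874·sin0.0°, -0.0985) = (0.0874, 0.0000, -0.0985)
arm 2 at φ=120.0°: ρ2 = 0.1343;  O2 = (-0.0671, 0.1163, -0.0766)
O3 = (0.1640·cos240.0°, 0.1640·sin240.0°, -0.0342) = (-0.0820, -0.1420, -0.0342)
eliminate P² terms by subtracting sphere 1 from 2 and 3
[-0.3090 0.2326 0.0437]·P = 0.0066;  [-0.3387 -0.2840 0.1286]·P = 0.0107
Cramer: x(z) = -0.0262+0.2542z;  y(z) = -0.0065+0.1496z
sphere 1 gives Az²+Bz+C=0 with A=1.0870, B=0.1373, C=-0.2274;  B²−4AC=1.0074;  roots -0.5249, 0.3985;  negative root z = -0.5249
x = -0.1596, y = -0.0850

(-0.1596, -0.0850, -0.5249)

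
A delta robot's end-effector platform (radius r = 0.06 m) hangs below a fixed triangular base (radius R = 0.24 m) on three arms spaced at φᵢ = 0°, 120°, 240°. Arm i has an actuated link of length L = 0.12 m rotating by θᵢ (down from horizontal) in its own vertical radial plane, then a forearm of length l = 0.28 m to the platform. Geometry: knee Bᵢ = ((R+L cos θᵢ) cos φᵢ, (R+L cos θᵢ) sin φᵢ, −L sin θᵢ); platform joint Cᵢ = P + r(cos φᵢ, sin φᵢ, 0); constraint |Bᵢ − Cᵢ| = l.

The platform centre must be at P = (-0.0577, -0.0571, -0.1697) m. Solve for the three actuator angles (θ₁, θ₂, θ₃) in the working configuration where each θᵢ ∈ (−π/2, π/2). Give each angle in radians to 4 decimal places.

θ₁ = 1.3088, θ₂ = 1.0473, θ₃ = 0.0002

φ1=0.0° → target in arm frame (-0.0577, -0.0571)
  A=0.2377, B=-0.1697, C=(l²−L²−A²−y'²−z²)/(2L)=-0.1023
  γ=atan2(-0.1697,0.2377)=-0.6200;  ψ=arccos(-0.3504)=1.9288;  θ1=γ+ψ≈1.3088
arm 2 (φ=120.0°): x'=-0.0206, y'=0.0785
  A cos θ + B sin θ = C:  0.2006·cos θ + -0.1697·sin θ = -0.0467
  √(A²+B²)=0.2628;  θ2 = -0.7021+1.7494 ≈ 1.0473
rotate P by −φ3: (0.0783, -0.0214, -0.1697)
  A cos θ + B sin θ = C:  0.1017·cos θ + -0.1697·sin θ = 0.1017
  θ3 = atan2(B,A) + arccos(C/0.1978) = 0.0002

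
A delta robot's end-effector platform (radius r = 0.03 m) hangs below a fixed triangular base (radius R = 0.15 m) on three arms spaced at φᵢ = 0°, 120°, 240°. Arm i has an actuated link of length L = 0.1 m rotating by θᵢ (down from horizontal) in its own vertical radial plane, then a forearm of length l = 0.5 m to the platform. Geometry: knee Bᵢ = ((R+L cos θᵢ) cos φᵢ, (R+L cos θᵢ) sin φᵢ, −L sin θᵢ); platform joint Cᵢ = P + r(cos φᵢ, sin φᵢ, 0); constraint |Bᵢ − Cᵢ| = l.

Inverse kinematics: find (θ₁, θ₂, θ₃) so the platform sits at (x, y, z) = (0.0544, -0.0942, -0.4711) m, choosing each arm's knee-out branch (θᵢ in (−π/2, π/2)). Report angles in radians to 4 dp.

θ₁ = 0.0870, θ₂ = 0.7855, θ₃ = 0.0870

arm 1 (φ=0.0°): x'=0.0544, y'=-0.0942
  A=0.0656, B=-0.4711, C=(l²−L²−A²−y'²−z²)/(2L)=0.0244
  θ1 = atan2(B,A) + arccos(C/0.4756) = 0.0870
arm 2 (φ=120.0°): x'=-0.1088, y'=0.0000
  A=0.2288, B=-0.4711, C=(l²−L²−A²−y'²−z²)/(2L)=-0.1714
  √(A²+B²)=0.5237;  θ2 = -1.1187+1.9042 ≈ 0.7855
φ3=240.0° → target in arm frame (0.0544, 0.0942)
  e−x'=0.0656;  (l²−L²−(e−x')²−y'²−z²)/2L = 0.0244
  √(A²+B²)=0.4756;  θ3 = -1.4324+1.5194 ≈ 0.0870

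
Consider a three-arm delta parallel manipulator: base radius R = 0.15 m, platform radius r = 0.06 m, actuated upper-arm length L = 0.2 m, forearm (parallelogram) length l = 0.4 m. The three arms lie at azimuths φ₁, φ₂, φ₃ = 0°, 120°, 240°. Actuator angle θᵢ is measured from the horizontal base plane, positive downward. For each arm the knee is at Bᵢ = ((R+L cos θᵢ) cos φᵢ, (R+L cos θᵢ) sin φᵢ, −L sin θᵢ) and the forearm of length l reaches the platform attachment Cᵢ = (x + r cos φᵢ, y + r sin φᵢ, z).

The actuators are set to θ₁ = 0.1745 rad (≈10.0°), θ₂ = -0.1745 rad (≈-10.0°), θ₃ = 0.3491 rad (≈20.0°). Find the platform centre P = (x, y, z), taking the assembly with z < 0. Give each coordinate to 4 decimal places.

(-0.0108, 0.0636, -0.2942)

φ1=0.0°: virtual centre (0.2870, 0.0000, -0.0347), radius l
centre 2 = (0.2870·cos120.0°, 0.2870·sin120.0°, 0.0347) = (-0.1435, 0.2485, 0.0347)
centre 3 = (0.2779·cos240.0°, 0.2779·sin240.0°, -0.0684) = (-0.1390, -0.2407, -0.0684)
eliminate P² terms by subtracting sphere 1 from 2 and 3
plane₁₂: -0.8609x+0.4970y+0.1389z = 0.0000
det = 0.8378;  x = 0.0010+0.0398z,  y = 0.0017+-0.2104z
into |P−centre ₁|² = l²: 1.0459z² + 0.0460z + -0.0770 = 0;  Δ = 0.3242;  z = -0.2942 or 0.2502 → z<0 root = -0.2942
x = -0.0108, y = 0.0636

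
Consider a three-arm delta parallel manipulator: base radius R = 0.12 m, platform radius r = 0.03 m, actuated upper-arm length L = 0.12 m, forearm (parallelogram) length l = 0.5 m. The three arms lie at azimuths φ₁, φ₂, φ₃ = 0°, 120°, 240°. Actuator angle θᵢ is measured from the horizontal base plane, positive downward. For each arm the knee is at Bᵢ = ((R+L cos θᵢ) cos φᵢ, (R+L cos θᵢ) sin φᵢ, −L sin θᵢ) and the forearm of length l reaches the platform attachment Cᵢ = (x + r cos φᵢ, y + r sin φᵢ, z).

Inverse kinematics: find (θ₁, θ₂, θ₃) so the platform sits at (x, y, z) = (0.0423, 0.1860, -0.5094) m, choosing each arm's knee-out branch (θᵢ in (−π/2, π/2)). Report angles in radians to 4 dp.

θ₁ = 0.6110, θ₂ = 0.2615, θ₃ = 1.3089

rotate P by −φ1: (0.0423, 0.1860, -0.5094)
  A cos θ + B sin θ = C:  0.0477·cos θ + -0.5094·sin θ = -0.2532
  √(A²+B²)=0.5116;  θ1 = -1.4774+2.0884 ≈ 0.6110
arm 2 (φ=120.0°): x'=0.1399, y'=-0.1296
  A=-0.0499, B=-0.5094, C=(l²−L²−A²−y'²−z²)/(2L)=-0.1799
  θ2 = atan2(B,A) + arccos(C/0.5118) = 0.2615
arm 3 (φ=240.0°): x'=-0.1822, y'=-0.0564
  e−x'=0.2722;  (l²−L²−(e−x')²−y'²−z²)/2L = -0.4216
  θ3 = atan2(B,A) + arccos(C/0.5776) = 1.3089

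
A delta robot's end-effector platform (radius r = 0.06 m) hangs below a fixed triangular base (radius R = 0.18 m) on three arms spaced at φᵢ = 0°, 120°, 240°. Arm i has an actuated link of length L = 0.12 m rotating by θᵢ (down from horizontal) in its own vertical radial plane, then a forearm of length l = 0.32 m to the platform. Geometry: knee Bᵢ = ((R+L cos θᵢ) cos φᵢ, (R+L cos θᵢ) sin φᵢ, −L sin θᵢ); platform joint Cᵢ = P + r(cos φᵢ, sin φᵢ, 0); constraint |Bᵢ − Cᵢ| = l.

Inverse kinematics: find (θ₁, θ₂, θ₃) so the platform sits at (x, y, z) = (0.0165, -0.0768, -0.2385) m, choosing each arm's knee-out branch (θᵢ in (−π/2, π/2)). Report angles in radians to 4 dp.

θ₁ = 0.1748, θ₂ = 0.7850, θ₃ = -0.1745

φ1=0.0° → target in arm frame (0.0165, -0.0768)
  e−x'=0.1035;  (l²−L²−(e−x')²−y'²−z²)/2L = 0.0604
  γ=atan2(-0.2385,0.1035)=-1.1614;  ψ=arccos(0.2325)=1.3362;  θ1=γ+ψ≈0.1748
φ2=120.0° → target in arm frame (-0.0748, 0.0241)
  A cos θ + B sin θ = C:  0.1948·cos θ + -0.2385·sin θ = -0.0308
  θ2 = atan2(B,A) + arccos(C/0.3079) = 0.7850
rotate P by −φ3: (0.0583, 0.0527, -0.2385)
  e−x'=0.0617;  (l²−L²−(e−x')²−y'²−z²)/2L = 0.1022
  √(A²+B²)=0.2464;  θ3 = -1.3175+1.1430 ≈ -0.1745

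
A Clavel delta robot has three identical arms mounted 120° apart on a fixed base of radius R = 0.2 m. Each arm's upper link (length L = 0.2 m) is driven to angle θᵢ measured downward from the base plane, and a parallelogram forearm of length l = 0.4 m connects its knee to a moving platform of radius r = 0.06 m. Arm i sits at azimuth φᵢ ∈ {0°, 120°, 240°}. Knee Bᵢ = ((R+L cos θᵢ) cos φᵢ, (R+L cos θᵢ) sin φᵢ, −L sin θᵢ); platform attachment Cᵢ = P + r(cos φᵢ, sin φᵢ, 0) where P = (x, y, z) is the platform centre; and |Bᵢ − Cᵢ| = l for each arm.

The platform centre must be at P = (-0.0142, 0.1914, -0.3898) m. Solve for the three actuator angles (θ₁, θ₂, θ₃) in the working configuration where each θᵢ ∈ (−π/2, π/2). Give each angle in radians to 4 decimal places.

θ₁ = 0.9600, θ₂ = 0.1743, θ₃ = 1.3962

arm 1 (φ=0.0°): x'=-0.0142, y'=0.1914
  A cos θ + B sin θ = C:  0.1542·cos θ + -0.3898·sin θ = -0.2309
  θ1 = atan2(B,A) + arccos(C/0.4192) = 0.9600
rotate P by −φ2: (0.1729, -0.0834, -0.3898)
  A cos θ + B sin θ = C:  -0.0329·cos θ + -0.3898·sin θ = -0.0999
  θ2 = atan2(B,A) + arccos(C/0.3912) = 0.1743
rotate P by −φ3: (-0.1587, -0.1080, -0.3898)
  A cos θ + B sin θ = C:  0.2987·cos θ + -0.3898·sin θ = -0.3320
  θ3 = atan2(B,A) + arccos(C/0.4911) = 1.3962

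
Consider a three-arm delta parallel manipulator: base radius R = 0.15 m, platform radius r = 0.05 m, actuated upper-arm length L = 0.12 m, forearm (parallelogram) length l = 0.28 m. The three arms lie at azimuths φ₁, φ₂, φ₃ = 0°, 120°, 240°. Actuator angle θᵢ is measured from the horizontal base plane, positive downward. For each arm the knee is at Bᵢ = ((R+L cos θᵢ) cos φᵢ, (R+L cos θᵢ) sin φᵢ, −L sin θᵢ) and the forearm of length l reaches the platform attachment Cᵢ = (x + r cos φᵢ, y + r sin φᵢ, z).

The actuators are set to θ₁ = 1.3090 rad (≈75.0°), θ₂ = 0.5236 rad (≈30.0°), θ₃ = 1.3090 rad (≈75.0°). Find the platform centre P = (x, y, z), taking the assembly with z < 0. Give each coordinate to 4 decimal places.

φ1=0.0°: virtual centre (0.1311, 0.0000, -0.1159), radius l
φ2=120.0°: virtual centre (-0.1020, 0.1766, -0.0600), radius l
S3 = (0.1311·cos240.0°, 0.1311·sin240.0°, -0.1159) = (-0.0655, -0.1135, -0.1159)
subtract pairs → two planes through P
plane₁₂: -0.4660x+0.3532y+0.1118z = 0.0146
Cramer: x(z) = -0.0135+0.1037z;  y(z) = 0.0234-0.1797z
sphere 1 gives Az²+Bz+C=0 with A=1.0431, B=0.1934, C=-0.0435;  B²−4AC=0.2190;  roots -0.3170, 0.1316;  negative root z = -0.3170
x = -0.0464, y = 0.0804

(-0.0464, 0.0804, -0.3170)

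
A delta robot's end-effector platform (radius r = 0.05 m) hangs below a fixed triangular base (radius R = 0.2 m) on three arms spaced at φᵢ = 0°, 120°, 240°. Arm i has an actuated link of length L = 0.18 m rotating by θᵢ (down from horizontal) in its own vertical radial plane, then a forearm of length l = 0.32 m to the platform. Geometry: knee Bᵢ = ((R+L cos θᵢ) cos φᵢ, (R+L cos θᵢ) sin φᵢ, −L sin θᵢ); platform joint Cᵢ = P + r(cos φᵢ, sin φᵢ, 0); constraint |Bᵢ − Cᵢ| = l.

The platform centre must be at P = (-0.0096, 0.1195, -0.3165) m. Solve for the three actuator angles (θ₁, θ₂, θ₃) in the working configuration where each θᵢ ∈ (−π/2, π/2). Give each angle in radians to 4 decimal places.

arm 1 (φ=0.0°): x'=-0.0096, y'=0.1195
  e−x'=0.1596;  (l²−L²−(e−x')²−y'²−z²)/2L = -0.1942
  γ=atan2(-0.3165,0.1596)=-1.1037;  ψ=arccos(-0.5480)=2.1507;  θ1=γ+ψ≈1.0470
rotate P by −φ2: (0.1083, -0.0514, -0.3165)
  e−x'=0.0417;  (l²−L²−(e−x')²−y'²−z²)/2L = -0.0960
  γ=atan2(-0.3165,0.0417)=-1.4398;  ψ=arccos(-0.3007)=1.8762;  θ2=γ+ψ≈0.4365
rotate P by −φ3: (-0.0987, -0.0681, -0.3165)
  A cos θ + B sin θ = C:  0.2487·cos θ + -0.3165·sin θ = -0.2685
  √(A²+B²)=0.4025;  θ3 = -0.9048+2.3010 ≈ 1.3962

θ₁ = 1.0470, θ₂ = 0.4365, θ₃ = 1.3962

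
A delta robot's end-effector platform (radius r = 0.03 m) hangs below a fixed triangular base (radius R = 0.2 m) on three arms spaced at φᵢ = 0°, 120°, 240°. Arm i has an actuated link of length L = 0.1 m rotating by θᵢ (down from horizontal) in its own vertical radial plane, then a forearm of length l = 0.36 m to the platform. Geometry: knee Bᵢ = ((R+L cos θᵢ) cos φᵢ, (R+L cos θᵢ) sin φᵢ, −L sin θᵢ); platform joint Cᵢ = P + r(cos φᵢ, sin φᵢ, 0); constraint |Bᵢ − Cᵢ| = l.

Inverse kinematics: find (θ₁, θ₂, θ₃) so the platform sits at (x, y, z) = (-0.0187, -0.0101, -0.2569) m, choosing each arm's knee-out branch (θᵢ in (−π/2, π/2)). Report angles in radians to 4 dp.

rotate P by −φ1: (-0.0187, -0.0101, -0.2569)
  e−x'=0.1887;  (l²−L²−(e−x')²−y'²−z²)/2L = 0.0895
  θ1 = atan2(B,A) + arccos(C/0.3188) = 0.3490
φ2=120.0° → target in arm frame (0.0006, 0.0212)
  A cos θ + B sin θ = C:  0.1694·cos θ + -0.2569·sin θ = 0.1223
  √(A²+B²)=0.3077;  θ2 = -0.9878+1.1621 ≈ 0.1743
rotate P by −φ3: (0.0181, -0.0111, -0.2569)
  A=0.1519, B=-0.2569, C=(l²−L²−A²−y'²−z²)/(2L)=0.1520
  γ=atan2(-0.2569,0.1519)=-1.0368;  ψ=arccos(0.5094)=1.0364;  θ3=γ+ψ≈-0.0004

θ₁ = 0.3490, θ₂ = 0.1743, θ₃ = -0.0004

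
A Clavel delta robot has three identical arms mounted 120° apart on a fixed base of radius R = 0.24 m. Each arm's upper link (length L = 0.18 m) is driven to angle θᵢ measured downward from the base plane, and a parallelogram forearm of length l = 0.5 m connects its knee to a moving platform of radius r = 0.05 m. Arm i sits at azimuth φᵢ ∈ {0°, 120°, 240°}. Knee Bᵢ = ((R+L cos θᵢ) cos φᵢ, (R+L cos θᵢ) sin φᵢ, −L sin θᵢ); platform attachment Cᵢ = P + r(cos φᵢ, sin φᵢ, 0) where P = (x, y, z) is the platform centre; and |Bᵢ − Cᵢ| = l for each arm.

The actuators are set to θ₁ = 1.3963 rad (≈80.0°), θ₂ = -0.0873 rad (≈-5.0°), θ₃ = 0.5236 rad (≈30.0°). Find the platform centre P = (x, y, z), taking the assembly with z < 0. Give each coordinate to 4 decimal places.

φ1=0.0°: virtual centre (0.2213, 0.0000, -0.1773), radius l
centre 2 = (0.3693·cos120.0°, 0.3693·sin120.0°, 0.0157) = (-0.1847, 0.3198, 0.0157)
centre 3 = (0.3459·cos240.0°, 0.3459·sin240.0°, -0.0900) = (-0.1729, -0.2995, -0.0900)
eliminate P² terms by subtracting sphere 1 from 2 and 3
plane₁₂: -0.8118x+0.6397y+0.3859z = 0.0563
det = 0.9907;  x = -0.0646+0.3461z,  y = 0.0060+-0.1641z
quadratic in z: (1.1467)z²+(0.1547)z+(-0.1368)=0, √Δ=0.8072 → z ∈ {-0.4194, 0.2845}; z = -0.4194 (taking z<0)
x = -0.2098, y = 0.0748

(-0.2098, 0.0748, -0.4194)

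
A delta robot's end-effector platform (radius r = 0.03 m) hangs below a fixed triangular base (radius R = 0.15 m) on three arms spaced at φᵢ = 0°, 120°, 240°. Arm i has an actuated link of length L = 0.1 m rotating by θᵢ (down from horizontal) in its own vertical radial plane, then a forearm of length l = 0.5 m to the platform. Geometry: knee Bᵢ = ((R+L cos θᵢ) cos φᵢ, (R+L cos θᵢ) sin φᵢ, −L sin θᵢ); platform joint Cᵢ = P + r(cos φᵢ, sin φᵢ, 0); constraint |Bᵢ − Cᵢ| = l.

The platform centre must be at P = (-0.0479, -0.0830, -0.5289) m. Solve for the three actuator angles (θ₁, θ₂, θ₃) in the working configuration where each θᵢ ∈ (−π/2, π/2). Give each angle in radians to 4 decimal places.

θ₁ = 1.0472, θ₂ = 1.0473, θ₃ = 0.4363

rotate P by −φ1: (-0.0479, -0.0830, -0.5289)
  A=0.1679, B=-0.5289, C=(l²−L²−A²−y'²−z²)/(2L)=-0.3741
  γ=atan2(-0.5289,0.1679)=-1.2634;  ψ=arccos(-0.6741)=2.3106;  θ1=γ+ψ≈1.0472
φ2=120.0° → target in arm frame (-0.0479, 0.0830)
  e−x'=0.1679;  (l²−L²−(e−x')²−y'²−z²)/2L = -0.3741
  √(A²+B²)=0.5549;  θ2 = -1.2634+2.3106 ≈ 1.0473
rotate P by −φ3: (0.0958, 0.0000, -0.5289)
  A=0.0242, B=-0.5289, C=(l²−L²−A²−y'²−z²)/(2L)=-0.2016
  γ=atan2(-0.5289,0.0242)=-1.5251;  ψ=arccos(-0.3808)=1.9614;  θ3=γ+ψ≈0.4363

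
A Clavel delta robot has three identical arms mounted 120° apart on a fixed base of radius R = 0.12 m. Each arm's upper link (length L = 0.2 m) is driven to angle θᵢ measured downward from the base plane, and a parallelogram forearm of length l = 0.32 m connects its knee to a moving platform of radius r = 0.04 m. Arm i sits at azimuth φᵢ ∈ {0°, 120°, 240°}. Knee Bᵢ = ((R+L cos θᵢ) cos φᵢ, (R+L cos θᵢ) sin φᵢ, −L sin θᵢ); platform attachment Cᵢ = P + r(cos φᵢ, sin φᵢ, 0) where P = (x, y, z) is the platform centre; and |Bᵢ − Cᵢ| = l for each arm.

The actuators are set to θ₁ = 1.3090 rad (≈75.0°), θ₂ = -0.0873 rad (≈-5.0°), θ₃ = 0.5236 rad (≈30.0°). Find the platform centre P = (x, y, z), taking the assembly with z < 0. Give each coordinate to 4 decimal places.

(-0.1781, 0.0617, -0.2442)

centre 1 = (0.1318·cos0.0°, 0.1318·sin0.0°, -0.1932) = (0.1318, 0.0000, -0.1932)
centre 2 = (0.2792·cos120.0°, 0.2792·sin120.0°, 0.0174) = (-0.1396, 0.2418, 0.0174)
arm 3 at φ=240.0°: (R−r)+L cos θ3 = 0.2532;  centre 3 = (-0.1266, -0.2193, -0.1000)
|centre ₂|²−|centre ₁|² = 0.0236;  |centre ₃|²−|centre ₁|² = 0.0194
plane₁₂: -0.5428x+0.4837y+0.4212z = 0.0236
Cramer: x(z) = -0.0405+0.5633z;  y(z) = 0.0034-0.2388z
sphere 1 gives Az²+Bz+C=0 with A=1.3744, B=0.1907, C=-0.0354;  B²−4AC=0.2310;  roots -0.2442, 0.1055;  negative root z = -0.2442
x = -0.1781, y = 0.0617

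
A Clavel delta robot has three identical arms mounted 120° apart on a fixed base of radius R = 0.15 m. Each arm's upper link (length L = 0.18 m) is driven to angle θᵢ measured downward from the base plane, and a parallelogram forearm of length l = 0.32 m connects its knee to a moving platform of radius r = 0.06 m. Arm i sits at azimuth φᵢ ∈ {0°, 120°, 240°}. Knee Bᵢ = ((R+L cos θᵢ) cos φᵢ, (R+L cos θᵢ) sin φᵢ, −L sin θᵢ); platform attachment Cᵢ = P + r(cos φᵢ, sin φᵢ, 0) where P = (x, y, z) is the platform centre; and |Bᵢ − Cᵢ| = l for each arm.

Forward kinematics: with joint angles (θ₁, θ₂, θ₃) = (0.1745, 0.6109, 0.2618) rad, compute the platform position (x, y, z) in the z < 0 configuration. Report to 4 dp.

arm 1 at φ=0.0°: ρ1 = 0.2673;  S1 = (0.2673, 0.0000, -0.0313)
S2 = (0.2374·cos120.0°, 0.2374·sin120.0°, -0.1032) = (-0.1187, 0.2056, -0.1032)
S3 = (0.2639·cos240.0°, 0.2639·sin240.0°, -0.0466) = (-0.1319, -0.2285, -0.0466)
|S₂|²−|S₁|² = -0.0054;  |S₃|²−|S₁|² = -0.0006
linear system: -0.7720x+0.4113y = -0.0054−-0.1440z; -0.7984x+-0.4570y = -0.0006−-0.0307z
Cramer: x(z) = 0.0040-0.1151z;  y(z) = -0.0056+0.1340z
into |P−S₁|² = l²: 1.0312z² + 0.1216z + -0.0321 = 0;  Δ = 0.1471;  z = -0.2449 or 0.1270 → z<0 root = -0.2449
x = 0.0322, y = -0.0384

(0.0322, -0.0384, -0.2449)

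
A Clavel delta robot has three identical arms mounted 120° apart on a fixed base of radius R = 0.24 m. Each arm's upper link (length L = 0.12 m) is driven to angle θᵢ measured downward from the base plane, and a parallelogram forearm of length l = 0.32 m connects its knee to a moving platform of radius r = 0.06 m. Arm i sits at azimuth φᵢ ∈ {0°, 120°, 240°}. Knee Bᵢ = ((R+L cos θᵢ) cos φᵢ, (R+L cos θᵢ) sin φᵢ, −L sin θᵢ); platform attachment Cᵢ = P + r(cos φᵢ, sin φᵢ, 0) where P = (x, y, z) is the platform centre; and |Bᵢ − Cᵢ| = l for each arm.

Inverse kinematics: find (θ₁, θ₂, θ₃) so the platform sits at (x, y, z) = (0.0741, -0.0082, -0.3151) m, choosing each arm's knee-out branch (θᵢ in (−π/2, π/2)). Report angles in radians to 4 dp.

φ1=0.0° → target in arm frame (0.0741, -0.0082)
  A=0.1059, B=-0.3151, C=(l²−L²−A²−y'²−z²)/(2L)=-0.0940
  γ=atan2(-0.3151,0.1059)=-1.2466;  ψ=arccos(-0.2829)=1.8576;  θ1=γ+ψ≈0.6110
arm 2 (φ=120.0°): x'=-0.0442, y'=-0.0601
  e−x'=0.2242;  (l²−L²−(e−x')²−y'²−z²)/2L = -0.2714
  √(A²+B²)=0.3867;  θ2 = -0.9525+2.3489 ≈ 1.3964
rotate P by −φ3: (-0.0299, 0.0683, -0.3151)
  A=0.2099, B=-0.3151, C=(l²−L²−A²−y'²−z²)/(2L)=-0.2501
  γ=atan2(-0.3151,0.2099)=-0.9831;  ψ=arccos(-0.6606)=2.2924;  θ3=γ+ψ≈1.3093

θ₁ = 0.6110, θ₂ = 1.3964, θ₃ = 1.3093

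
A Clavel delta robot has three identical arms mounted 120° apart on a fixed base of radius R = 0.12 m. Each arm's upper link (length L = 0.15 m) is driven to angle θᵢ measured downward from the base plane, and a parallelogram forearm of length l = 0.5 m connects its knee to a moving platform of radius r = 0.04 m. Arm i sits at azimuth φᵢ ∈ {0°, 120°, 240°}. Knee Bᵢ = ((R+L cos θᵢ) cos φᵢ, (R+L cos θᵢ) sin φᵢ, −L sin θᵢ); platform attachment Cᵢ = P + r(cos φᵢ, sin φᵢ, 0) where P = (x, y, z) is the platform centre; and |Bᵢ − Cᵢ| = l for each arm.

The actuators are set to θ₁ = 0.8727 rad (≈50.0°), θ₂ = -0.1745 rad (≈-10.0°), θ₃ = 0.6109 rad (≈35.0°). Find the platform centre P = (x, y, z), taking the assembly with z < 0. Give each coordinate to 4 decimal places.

arm 1 at φ=0.0°: (R−r)+L cos θ1 = 0.1764;  centre 1 = (0.1764, 0.0000, -0.1149)
centre 2 = (0.2277·cos120.0°, 0.2277·sin120.0°, 0.0260) = (-0.1139, 0.1972, 0.0260)
arm 3 at φ=240.0°: (R−r)+L cos θ3 = 0.2029;  centre 3 = (-0.1014, -0.1757, -0.0860)
eliminate P² terms by subtracting sphere 1 from 2 and 3
plane₁₂: -0.5806x+0.3944y+0.2819z = 0.0082
Cramer: x(z) = -0.0108+0.2879z;  y(z) = 0.0050-0.2910z
sphere 1 gives Az²+Bz+C=0 with A=1.1675, B=0.1192, C=-0.2017;  B²−4AC=0.9563;  roots -0.4698, 0.3678;  negative root z = -0.4698
x = -0.1460, y = 0.1417

(-0.1460, 0.1417, -0.4698)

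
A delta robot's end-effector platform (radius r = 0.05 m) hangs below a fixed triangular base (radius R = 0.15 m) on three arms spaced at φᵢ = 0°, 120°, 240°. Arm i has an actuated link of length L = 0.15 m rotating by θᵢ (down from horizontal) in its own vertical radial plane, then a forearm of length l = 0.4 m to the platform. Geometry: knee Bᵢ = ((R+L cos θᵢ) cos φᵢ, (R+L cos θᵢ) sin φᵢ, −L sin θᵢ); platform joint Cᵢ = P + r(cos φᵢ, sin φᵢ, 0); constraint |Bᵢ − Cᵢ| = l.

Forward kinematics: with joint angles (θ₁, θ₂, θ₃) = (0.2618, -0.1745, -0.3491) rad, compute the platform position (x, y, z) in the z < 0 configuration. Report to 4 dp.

φ1=0.0°: virtual centre (0.2449, 0.0000, -0.0388), radius l
O2 = (0.2477·cos120.0°, 0.2477·sin120.0°, 0.0260) = (-0.1239, 0.2145, 0.0260)
arm 3 at φ=240.0°: ρ3 = 0.2410;  O3 = (-0.1205, -0.2087, 0.0513)
|O₂|²−|O₁|² = 0.0006;  |O₃|²−|O₁|² = -0.0008
plane₁₂: -0.7375x+0.4291y+0.1297z = 0.0006
Cramer: x(z) = 0.0002+0.2116z;  y(z) = 0.0016+0.0614z
into |P−O₁|² = l²: 1.0486z² + -0.0257z + -0.0986 = 0;  Δ = 0.4142;  z = -0.2946 or 0.3192 → z<0 root = -0.2946
x = -0.0622, y = -0.0165

(-0.0622, -0.0165, -0.2946)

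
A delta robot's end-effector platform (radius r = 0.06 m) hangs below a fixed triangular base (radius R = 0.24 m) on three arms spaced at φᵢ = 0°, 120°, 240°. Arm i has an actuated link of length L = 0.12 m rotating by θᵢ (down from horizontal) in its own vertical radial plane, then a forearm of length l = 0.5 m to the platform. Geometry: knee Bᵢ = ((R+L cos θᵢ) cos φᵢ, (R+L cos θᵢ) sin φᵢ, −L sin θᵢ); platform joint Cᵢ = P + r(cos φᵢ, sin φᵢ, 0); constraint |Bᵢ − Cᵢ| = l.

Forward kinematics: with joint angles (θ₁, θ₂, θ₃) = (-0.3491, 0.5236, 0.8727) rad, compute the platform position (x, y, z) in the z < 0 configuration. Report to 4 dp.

(0.1278, 0.0432, -0.4290)

φ1=0.0°: virtual centre (0.2928, 0.0000, 0.0410), radius l
arm 2 at φ=120.0°: (R−r)+L cos θ2 = 0.2839;  centre 2 = (-0.1420, 0.2459, -0.0600)
φ3=240.0°: virtual centre (-0.1286, -0.2227, -0.0919), radius l
eliminate P² terms by subtracting sphere 1 from 2 and 3
linear system: -0.8694x+0.4918y = -0.0032−-0.2021z; -0.8427x+-0.4454y = -0.0128−-0.2659z
det = 0.8016;  x = 0.0096+-0.2754z,  y = 0.0106+-0.0760z
into |P−centre ₁|² = l²: 1.0816z² + 0.0723z + -0.1680 = 0;  Δ = 0.7323;  z = -0.4290 or 0.3622 → z<0 root = -0.4290
x = 0.1278, y = 0.0432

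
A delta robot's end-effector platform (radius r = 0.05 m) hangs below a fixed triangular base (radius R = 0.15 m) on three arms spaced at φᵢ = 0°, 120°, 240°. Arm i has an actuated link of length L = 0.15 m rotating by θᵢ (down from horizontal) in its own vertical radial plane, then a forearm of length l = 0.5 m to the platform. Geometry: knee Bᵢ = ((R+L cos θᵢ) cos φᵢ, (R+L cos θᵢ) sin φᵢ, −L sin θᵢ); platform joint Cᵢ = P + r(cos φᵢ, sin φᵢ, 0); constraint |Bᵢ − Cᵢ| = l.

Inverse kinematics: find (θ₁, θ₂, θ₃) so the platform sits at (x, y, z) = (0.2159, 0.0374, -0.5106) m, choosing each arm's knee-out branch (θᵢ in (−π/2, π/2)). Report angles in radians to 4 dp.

θ₁ = 0.0876, θ₂ = 1.0473, θ₃ = 1.2218

arm 1 (φ=0.0°): x'=0.2159, y'=0.0374
  A cos θ + B sin θ = C:  -0.1159·cos θ + -0.5106·sin θ = -0.1601
  γ=atan2(-0.5106,-0.1159)=-1.7940;  ψ=arccos(-0.3059)=1.8816;  θ1=γ+ψ≈0.0876
φ2=120.0° → target in arm frame (-0.0756, -0.2057)
  A cos θ + B sin θ = C:  0.1756·cos θ + -0.5106·sin θ = -0.3545
  θ2 = atan2(B,A) + arccos(C/0.5399) = 1.0473
arm 3 (φ=240.0°): x'=-0.1403, y'=0.1683
  e−x'=0.2403;  (l²−L²−(e−x')²−y'²−z²)/2L = -0.3976
  γ=atan2(-0.5106,0.2403)=-1.1309;  ψ=arccos(-0.7046)=2.3527;  θ3=γ+ψ≈1.2218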